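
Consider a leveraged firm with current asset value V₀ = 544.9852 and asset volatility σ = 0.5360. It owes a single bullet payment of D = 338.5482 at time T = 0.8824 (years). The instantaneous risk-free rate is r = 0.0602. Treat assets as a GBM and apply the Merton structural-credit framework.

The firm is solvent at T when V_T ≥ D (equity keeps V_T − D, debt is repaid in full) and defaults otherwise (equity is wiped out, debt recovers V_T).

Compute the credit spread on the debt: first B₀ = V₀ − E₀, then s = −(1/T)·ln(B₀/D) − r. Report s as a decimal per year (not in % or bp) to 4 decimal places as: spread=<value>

Work the structural quantities from V₀ = 544.9852 against face 338.5482:
d₁ = [ln(V₀/D) + (r + σ²/2)T] / (σ√T)
   = [ln(544.9852/338.5482) + (0.0602 + 0.5·0.5360²)·0.8824] / (0.5360·√0.8824)
   = [0.476092 + 0.179875] / 0.503498 = 1.302821
d₂ = d₁ − σ√T = 1.302821 − 0.503498 = 0.799324
N(d₁) = 0.903682,  N(d₂) = 0.787949,  e^(−rT) = 0.948266
E₀ = V₀·N(d₁) − D·e^(−rT)·N(d₂)
   = 544.9852·0.903682 − 338.5482·0.948266·0.787949 = 239.535354
B₀ = V₀ − E₀ = 544.9852 − 239.535354 = 305.449846
spread = −(1/T)·ln(B₀/D) − r = −(1/0.8824)·ln(305.449846/338.5482) − 0.0602 = 0.05639211

spread=0.0564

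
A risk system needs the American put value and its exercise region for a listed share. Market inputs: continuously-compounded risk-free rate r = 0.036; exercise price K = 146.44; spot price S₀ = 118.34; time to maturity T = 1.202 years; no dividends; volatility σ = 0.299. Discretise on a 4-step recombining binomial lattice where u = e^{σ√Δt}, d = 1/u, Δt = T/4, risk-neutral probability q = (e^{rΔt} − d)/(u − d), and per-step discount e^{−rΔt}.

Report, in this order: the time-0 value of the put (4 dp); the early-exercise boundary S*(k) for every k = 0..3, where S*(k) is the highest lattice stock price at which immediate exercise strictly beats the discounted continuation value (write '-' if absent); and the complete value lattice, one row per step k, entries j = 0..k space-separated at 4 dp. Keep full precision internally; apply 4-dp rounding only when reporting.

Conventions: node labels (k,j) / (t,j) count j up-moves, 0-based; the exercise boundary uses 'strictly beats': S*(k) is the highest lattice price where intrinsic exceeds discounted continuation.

price = 32.1184
boundary = - 100.4496 85.2639 100.4496
tree:
32.1184
45.9904 18.5135
61.1761 29.9780 7.0923
74.0661 45.9904 14.1171 0.0000
85.0074 61.1761 28.1000 0.0000 0.0000

Δt=0.30050  u=1.17810  d=0.84882  q=0.49215  discount=0.98924
step 4 (expiry): payoffs max(K−S,0) = 85.0074 61.1761 28.1000 0.0000 0.0000
step 3: (k=3,j=0): S=72.3739, K−S=74.0661, hold=72.4905 ⇒ V=74.0661 exercise | (k=3,j=1): S=100.4496, K−S=45.9904, hold=44.4147 ⇒ V=45.9904 exercise | (k=3,j=2): S=139.4167, K−S=7.0233, hold=14.1171 ⇒ V=14.1171 continue | (k=3,j=3): S=193.5001, K−S=0.0000, hold=0.0000 ⇒ V=0.0000 continue  boundary S*=100.4496
step 2: (k=2,j=0): S=85.2639, K−S=61.1761, hold=59.6005 ⇒ V=61.1761 exercise | (k=2,j=1): S=118.3400, K−S=28.1000, hold=29.9780 ⇒ V=29.9780 continue | (k=2,j=2): S=164.2472, K−S=0.0000, hold=7.0923 ⇒ V=7.0923 continue  boundary S*=85.2639
step 1: (k=1,j=0): S=100.4496, K−S=45.9904, hold=45.3290 ⇒ V=45.9904 exercise | (k=1,j=1): S=139.4167, K−S=7.0233, hold=18.5135 ⇒ V=18.5135 continue  boundary S*=100.4496
step 0: (k=0,j=0): S=118.3400, K−S=28.1000, hold=32.1184 ⇒ V=32.1184 continue  boundary S*=-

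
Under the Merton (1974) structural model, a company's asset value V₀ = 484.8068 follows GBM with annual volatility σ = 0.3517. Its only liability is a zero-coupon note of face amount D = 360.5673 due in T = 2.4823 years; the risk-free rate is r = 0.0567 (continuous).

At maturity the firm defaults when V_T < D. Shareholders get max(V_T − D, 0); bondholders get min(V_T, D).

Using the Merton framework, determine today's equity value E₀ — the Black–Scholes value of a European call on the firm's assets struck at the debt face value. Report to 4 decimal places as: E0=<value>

E0=197.4844

Work the structural quantities from V₀ = 484.8068 against face 360.5673:
d₁ = [ln(V₀/D) + (r + σ²/2)T] / (σ√T)
   = [ln(484.8068/360.5673) + (0.0567 + 0.5·0.3517²)·2.4823] / (0.3517·√2.4823)
   = [0.296072 + 0.294268] / 0.554114 = 1.065375
d₂ = d₁ − σ√T = 1.065375 − 0.554114 = 0.511260
N(d₁) = 0.856647,  N(d₂) = 0.695416,  e^(−rT) = 0.868710
E₀ = V₀·N(d₁) − D·e^(−rT)·N(d₂)
   = 484.8068·0.856647 − 360.5673·0.868710·0.695416 = 197.484379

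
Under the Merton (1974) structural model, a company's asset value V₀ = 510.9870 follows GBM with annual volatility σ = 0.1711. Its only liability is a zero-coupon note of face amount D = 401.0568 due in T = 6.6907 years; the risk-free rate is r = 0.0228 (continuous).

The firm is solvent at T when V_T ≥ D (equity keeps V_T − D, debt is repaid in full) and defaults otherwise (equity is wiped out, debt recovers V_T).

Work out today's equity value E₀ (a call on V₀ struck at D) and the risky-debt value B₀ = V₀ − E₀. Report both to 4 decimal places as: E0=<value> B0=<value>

E0=185.3097 B0=325.6773

Apply the equity-as-call identities (strike 401.0568, horizon 6.6907 years):
d₁ = [ln(V₀/D) + (r + σ²/2)T] / (σ√T)
   = [ln(510.9870/401.0568) + (0.0228 + 0.5·0.1711²)·6.6907] / (0.1711·√6.6907)
   = [0.242241 + 0.250484] / 0.442574 = 1.113317
d₂ = d₁ − σ√T = 1.113317 − 0.442574 = 0.670743
N(d₁) = 0.867214,  N(d₂) = 0.748808,  e^(−rT) = 0.858518
E₀ = V₀·N(d₁) − D·e^(−rT)·N(d₂)
   = 510.9870·0.867214 − 401.0568·0.858518·0.748808 = 185.309681
B₀ = V₀ − E₀ = 510.9870 − 185.309681 = 325.677319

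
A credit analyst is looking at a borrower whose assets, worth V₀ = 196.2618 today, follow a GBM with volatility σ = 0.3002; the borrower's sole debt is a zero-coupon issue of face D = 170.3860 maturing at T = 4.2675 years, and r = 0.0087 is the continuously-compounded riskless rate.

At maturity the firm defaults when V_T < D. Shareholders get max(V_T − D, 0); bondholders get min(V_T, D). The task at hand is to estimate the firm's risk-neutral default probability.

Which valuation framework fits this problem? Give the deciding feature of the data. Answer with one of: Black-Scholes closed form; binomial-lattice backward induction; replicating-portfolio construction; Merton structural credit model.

Key observation: with the firm-asset dynamics (V₀ = 196.2618) and a single zero-coupon liability of face 170.3860 given, debt value, spread, and default probability all derive from the option view of the balance sheet.

framework: Merton structural credit model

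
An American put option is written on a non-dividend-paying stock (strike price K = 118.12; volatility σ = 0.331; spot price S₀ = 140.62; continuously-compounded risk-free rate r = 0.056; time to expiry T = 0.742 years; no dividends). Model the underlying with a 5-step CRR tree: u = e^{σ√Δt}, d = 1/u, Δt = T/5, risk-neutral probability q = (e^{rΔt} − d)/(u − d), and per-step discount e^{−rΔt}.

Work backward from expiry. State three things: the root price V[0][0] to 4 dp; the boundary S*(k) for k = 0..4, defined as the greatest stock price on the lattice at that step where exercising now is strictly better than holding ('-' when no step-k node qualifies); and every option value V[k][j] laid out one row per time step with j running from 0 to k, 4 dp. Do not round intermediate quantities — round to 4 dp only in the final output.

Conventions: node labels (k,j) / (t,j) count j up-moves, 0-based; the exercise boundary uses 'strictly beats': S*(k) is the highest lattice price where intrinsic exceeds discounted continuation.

Δt=0.14840  u=1.13600  d=0.88028  q=0.50080  discount=0.99172
step 5 (expiry): payoffs max(K−S,0) = 43.7903 22.1985 0.0000 0.0000 0.0000 0.0000
step 4: (k=4,j=0): S=84.4382, K−S=33.6818, hold=32.7042 ⇒ V=33.6818 exercise | (k=4,j=1): S=108.9665, K−S=9.1535, hold=10.9898 ⇒ V=10.9898 continue | (k=4,j=2): S=140.6200, K−S=0.0000, hold=0.0000 ⇒ V=0.0000 continue | (k=4,j=3): S=181.4684, K−S=0.0000, hold=0.0000 ⇒ V=0.0000 continue | (k=4,j=4): S=234.1828, K−S=0.0000, hold=0.0000 ⇒ V=0.0000 continue  boundary S*=84.4382
step 3: (k=3,j=0): S=95.9215, K−S=22.1985, hold=22.1329 ⇒ V=22.1985 exercise | (k=3,j=1): S=123.7856, K−S=0.0000, hold=5.4407 ⇒ V=5.4407 continue | (k=3,j=2): S=159.7438, K−S=0.0000, hold=0.0000 ⇒ V=0.0000 continue | (k=3,j=3): S=206.1475, K−S=0.0000, hold=0.0000 ⇒ V=0.0000 continue  boundary S*=95.9215
step 2: (k=2,j=0): S=108.9665, K−S=9.1535, hold=13.6919 ⇒ V=13.6919 continue | (k=2,j=1): S=140.6200, K−S=0.0000, hold=2.6935 ⇒ V=2.6935 continue | (k=2,j=2): S=181.4684, K−S=0.0000, hold=0.0000 ⇒ V=0.0000 continue  boundary S*=-
step 1: (k=1,j=0): S=123.7856, K−S=0.0000, hold=8.1162 ⇒ V=8.1162 continue | (k=1,j=1): S=159.7438, K−S=0.0000, hold=1.3335 ⇒ V=1.3335 continue  boundary S*=-
step 0: (k=0,j=0): S=140.6200, K−S=0.0000, hold=4.6803 ⇒ V=4.6803 continue  boundary S*=-

price = 4.6803
boundary = - - - 95.9215 84.4382
tree:
4.6803
8.1162 1.3335
13.6919 2.6935 0.0000
22.1985 5.4407 0.0000 0.0000
33.6818 10.9898 0.0000 0.0000 0.0000
43.7903 22.1985 0.0000 0.0000 0.0000 0.0000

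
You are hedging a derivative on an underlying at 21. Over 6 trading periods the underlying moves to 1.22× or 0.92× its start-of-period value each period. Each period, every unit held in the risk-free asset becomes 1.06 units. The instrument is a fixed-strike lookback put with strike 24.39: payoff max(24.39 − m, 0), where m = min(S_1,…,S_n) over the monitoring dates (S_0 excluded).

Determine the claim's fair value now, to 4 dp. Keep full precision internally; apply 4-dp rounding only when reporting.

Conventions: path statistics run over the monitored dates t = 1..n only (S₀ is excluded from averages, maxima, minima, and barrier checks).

price = 3.0668

Set p* = 0.4667 (from d < R < u); the path-dependent value is the discounted p*-expectation over all price paths.
Enumerate all 2^6 = 64 price paths (U = up ×1.22, D = down ×0.92); each path with k up-moves has probability p*^k·(1−p*)^(6−k).
DDDDDD: m=12.7335, payoff=11.6565, prob=0.023014
UDDDDD: m=16.8857, payoff=7.5043, prob=0.020137
DUDDDD: m=16.8857, payoff=7.5043, prob=0.020137
UUDDDD: m=22.3919, payoff=1.9981, prob=0.017620
DDUDDD: m=16.8857, payoff=7.5043, prob=0.020137
UDUDDD: m=22.3919, payoff=1.9981, prob=0.017620
DUUDDD: m=19.3200, payoff=5.0700, prob=0.017620
UUUDDD: m=25.6200, payoff=0.0000, prob=0.015418
DDDUDD: m=16.3524, payoff=8.0376, prob=0.020137
UDDUDD: m=21.6848, payoff=2.7052, prob=0.017620
DUDUDD: m=19.3200, payoff=5.0700, prob=0.017620
UUDUDD: m=25.6200, payoff=0.0000, prob=0.015418
DDUUDD: m=17.7744, payoff=6.6156, prob=0.017620
UDUUDD: m=23.5704, payoff=0.8196, prob=0.015418
DUUUDD: m=19.3200, payoff=5.0700, prob=0.015418
UUUUDD: m=25.6200, payoff=0.0000, prob=0.013490
DDDDUD: m=15.0443, payoff=9.3457, prob=0.020137
UDDDUD: m=19.9500, payoff=4.4400, prob=0.017620
DUDDUD: m=19.3200, payoff=5.0700, prob=0.017620
UUDDUD: m=25.6200, payoff=0.0000, prob=0.015418
DDUDUD: m=17.7744, payoff=6.6156, prob=0.017620
UDUDUD: m=23.5704, payoff=0.8196, prob=0.015418
DUUDUD: m=19.3200, payoff=5.0700, prob=0.015418
UUUDUD: m=25.6200, payoff=0.0000, prob=0.013490
DDDUUD: m=16.3524, payoff=8.0376, prob=0.017620
UDDUUD: m=21.6848, payoff=2.7052, prob=0.015418
DUDUUD: m=19.3200, payoff=5.0700, prob=0.015418
UUDUUD: m=25.6200, payoff=0.0000, prob=0.013490
DDUUUD: m=17.7744, payoff=6.6156, prob=0.015418
UDUUUD: m=23.5704, payoff=0.8196, prob=0.013490
DUUUUD: m=19.3200, payoff=5.0700, prob=0.013490
UUUUUD: m=25.6200, payoff=0.0000, prob=0.011804
DDDDDU: m=13.8407, payoff=10.5493, prob=0.020137
UDDDDU: m=18.3540, payoff=6.0360, prob=0.017620
DUDDDU: m=18.3540, payoff=6.0360, prob=0.017620
UUDDDU: m=24.3390, payoff=0.0510, prob=0.015418
DDUDDU: m=17.7744, payoff=6.6156, prob=0.017620
UDUDDU: m=23.5704, payoff=0.8196, prob=0.015418
DUUDDU: m=19.3200, payoff=5.0700, prob=0.015418
UUUDDU: m=25.6200, payoff=0.0000, prob=0.013490
DDDUDU: m=16.3524, payoff=8.0376, prob=0.017620
UDDUDU: m=21.6848, payoff=2.7052, prob=0.015418
DUDUDU: m=19.3200, payoff=5.0700, prob=0.015418
UUDUDU: m=25.6200, payoff=0.0000, prob=0.013490
DDUUDU: m=17.7744, payoff=6.6156, prob=0.015418
UDUUDU: m=23.5704, payoff=0.8196, prob=0.013490
DUUUDU: m=19.3200, payoff=5.0700, prob=0.013490
UUUUDU: m=25.6200, payoff=0.0000, prob=0.011804
DDDDUU: m=15.0443, payoff=9.3457, prob=0.017620
UDDDUU: m=19.9500, payoff=4.4400, prob=0.015418
DUDDUU: m=19.3200, payoff=5.0700, prob=0.015418
UUDDUU: m=25.6200, payoff=0.0000, prob=0.013490
DDUDUU: m=17.7744, payoff=6.6156, prob=0.015418
UDUDUU: m=23.5704, payoff=0.8196, prob=0.013490
DUUDUU: m=19.3200, payoff=5.0700, prob=0.013490
UUUDUU: m=25.6200, payoff=0.0000, prob=0.011804
DDDUUU: m=16.3524, payoff=8.0376, prob=0.015418
UDDUUU: m=21.6848, payoff=2.7052, prob=0.013490
DUDUUU: m=19.3200, payoff=5.0700, prob=0.013490
UUDUUU: m=25.6200, payoff=0.0000, prob=0.011804
DDUUUU: m=17.7744, payoff=6.6156, prob=0.013490
UDUUUU: m=23.5704, payoff=0.8196, prob=0.011804
DUUUUU: m=19.3200, payoff=5.0700, prob=0.011804
UUUUUU: m=25.6200, payoff=0.0000, prob=0.010329
Price = Σ prob·payoff / R^6 = 4.350244 / 1.418519 = 3.0668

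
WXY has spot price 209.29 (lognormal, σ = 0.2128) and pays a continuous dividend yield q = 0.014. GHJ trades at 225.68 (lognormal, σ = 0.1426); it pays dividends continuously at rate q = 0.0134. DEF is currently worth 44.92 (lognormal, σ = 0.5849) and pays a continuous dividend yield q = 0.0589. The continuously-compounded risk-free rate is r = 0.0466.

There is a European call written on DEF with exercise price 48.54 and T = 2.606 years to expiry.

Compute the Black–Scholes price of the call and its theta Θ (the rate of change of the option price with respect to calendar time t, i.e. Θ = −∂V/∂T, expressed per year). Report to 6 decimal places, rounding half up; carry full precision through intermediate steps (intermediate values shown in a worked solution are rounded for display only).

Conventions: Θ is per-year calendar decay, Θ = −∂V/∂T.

price = 12.663175
Θ = -1.720518

σ√T = 0.5849·√2.606 = 0.944211
d₁ = (ln(S/K) + (r−q+σ²/2)T) / (σ√T) = (ln(44.92/48.54) + (0.0466−0.0589+0.5849²/2)·2.606) / 0.944211 = (-0.077505 + 0.413713) / 0.944211 = 0.356073
d₂ = d₁ − σ√T = 0.356073 − 0.944211 = -0.588138
e^{−rT} = 0.885645
e^{−qT} = 0.857706
N(d₁) = 0.639107,  N(d₂) = 0.278220
Call price V = S·e^{−qT}·N(d₁) − K·e^{−rT}·N(d₂) = 24.623627 − 11.960451 = 12.663175
φ(d₁) = (1/√(2π))·e^{−d₁²/2} = 0.374437
Θ = −S·e^{−qT}·φ(d₁)·σ/(2√T) + q·S·e^{−qT}·N(d₁) − r·K·e^{−rT}·N(d₂) = −2.613492 + 1.450332 − 0.557357 = -1.720518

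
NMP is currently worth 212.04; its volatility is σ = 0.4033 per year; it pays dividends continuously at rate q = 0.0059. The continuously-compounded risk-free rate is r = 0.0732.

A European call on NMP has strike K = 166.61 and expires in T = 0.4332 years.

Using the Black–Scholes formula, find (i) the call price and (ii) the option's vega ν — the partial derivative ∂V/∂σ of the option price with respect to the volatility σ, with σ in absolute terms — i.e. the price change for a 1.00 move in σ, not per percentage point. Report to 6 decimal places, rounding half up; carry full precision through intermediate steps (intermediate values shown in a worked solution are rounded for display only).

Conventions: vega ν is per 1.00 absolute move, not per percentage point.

price = 54.013518
ν = 28.636940

σ√T = 0.4033·√0.4332 = 0.265444
d₁ = (ln(S/K) + (r−q+σ²/2)T) / (σ√T) = (ln(212.04/166.61) + (0.0732−0.0059+0.4033²/2)·0.4332) / 0.265444 = (0.241119 + 0.064385) / 0.265444 = 1.150917
d₂ = d₁ − σ√T = 1.150917 − 0.265444 = 0.885473
e^{−rT} = 0.968787
e^{−qT} = 0.997447
N(d₁) = 0.875117,  N(d₂) = 0.812049
Call price V = S·e^{−qT}·N(d₁) − K·e^{−rT}·N(d₂) = 185.086112 − 131.072595 = 54.013518
φ(d₁) = (1/√(2π))·e^{−d₁²/2} = 0.205719
ν = S·e^{−qT}·φ(d₁)·√T = 28.636940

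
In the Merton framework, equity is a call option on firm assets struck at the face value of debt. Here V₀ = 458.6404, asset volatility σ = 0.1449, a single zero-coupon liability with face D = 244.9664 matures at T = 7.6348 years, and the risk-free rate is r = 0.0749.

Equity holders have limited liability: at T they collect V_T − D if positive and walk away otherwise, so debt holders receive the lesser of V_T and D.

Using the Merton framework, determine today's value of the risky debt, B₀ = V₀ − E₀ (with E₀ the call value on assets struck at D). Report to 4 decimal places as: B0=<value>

B0=138.2406

With assets at 458.6404 and a single debt payment of 244.9664 at 7.6348 years:
d₁ = [ln(V₀/D) + (r + σ²/2)T] / (σ√T)
   = [ln(458.6404/244.9664) + (0.0749 + 0.5·0.1449²)·7.6348] / (0.1449·√7.6348)
   = [0.627145 + 0.651997] / 0.400375 = 3.194858
d₂ = d₁ − σ√T = 3.194858 − 0.400375 = 2.794483
N(d₁) = 0.999301,  N(d₂) = 0.997401,  e^(−rT) = 0.564482
E₀ = V₀·N(d₁) − D·e^(−rT)·N(d₂)
   = 458.6404·0.999301 − 244.9664·0.564482·0.997401 = 320.399829
B₀ = V₀ − E₀ = 458.6404 − 320.399829 = 138.240571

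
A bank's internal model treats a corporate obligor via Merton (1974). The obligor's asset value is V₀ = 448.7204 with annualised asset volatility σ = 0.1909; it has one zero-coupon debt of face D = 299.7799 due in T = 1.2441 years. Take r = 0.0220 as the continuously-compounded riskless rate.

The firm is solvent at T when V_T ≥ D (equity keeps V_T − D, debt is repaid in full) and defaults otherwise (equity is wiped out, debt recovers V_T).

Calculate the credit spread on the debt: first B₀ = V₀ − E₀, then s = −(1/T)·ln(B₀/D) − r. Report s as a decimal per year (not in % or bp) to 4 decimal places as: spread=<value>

spread=0.0017

Equity is a call on the firm's assets struck at D = 299.7799:
d₁ = [ln(V₀/D) + (r + σ²/2)T] / (σ√T)
   = [ln(448.7204/299.7799) + (0.0220 + 0.5·0.1909²)·1.2441] / (0.1909·√1.2441)
   = [0.403351 + 0.050039] / 0.212928 = 2.129312
d₂ = d₁ − σ√T = 2.129312 − 0.212928 = 1.916383
N(d₁) = 0.983386,  N(d₂) = 0.972342,  e^(−rT) = 0.973001
E₀ = V₀·N(d₁) − D·e^(−rT)·N(d₂)
   = 448.7204·0.983386 − 299.7799·0.973001·0.972342 = 157.646620
B₀ = V₀ − E₀ = 448.7204 − 157.646620 = 291.073780
spread = −(1/T)·ln(B₀/D) − r = −(1/1.2441)·ln(291.073780/299.7799) − 0.0220 = 0.00168923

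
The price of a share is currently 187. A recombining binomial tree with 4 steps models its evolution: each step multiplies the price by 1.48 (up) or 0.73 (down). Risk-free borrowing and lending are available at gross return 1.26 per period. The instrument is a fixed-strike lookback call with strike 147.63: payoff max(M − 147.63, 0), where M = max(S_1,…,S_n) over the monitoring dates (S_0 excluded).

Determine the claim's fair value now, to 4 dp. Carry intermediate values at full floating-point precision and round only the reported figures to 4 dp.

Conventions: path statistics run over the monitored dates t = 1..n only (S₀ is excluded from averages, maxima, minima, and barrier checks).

price = 144.8690

Under the martingale measure an up-move has probability p* = 0.7067; value the claim as the probability-weighted average of per-path payoffs, discounted 4 periods at R = 1.26.
Enumerate all 2^4 = 16 price paths (U = up ×1.48, D = down ×0.73); each path with k up-moves has probability p*^k·(1−p*)^(4−k).
DDDD: M=136.5100, payoff=0.0000, prob=0.007404
UDDD: M=276.7600, payoff=129.1300, prob=0.017836
DUDD: M=202.0348, payoff=54.4048, prob=0.017836
UUDD: M=409.6048, payoff=261.9748, prob=0.042969
DDUD: M=147.4854, payoff=0.0000, prob=0.017836
UDUD: M=299.0115, payoff=151.3815, prob=0.042969
DUUD: M=299.0115, payoff=151.3815, prob=0.042969
UUUD: M=606.2151, payoff=458.5851, prob=0.103515
DDDU: M=136.5100, payoff=0.0000, prob=0.017836
UDDU: M=276.7600, payoff=129.1300, prob=0.042969
DUDU: M=218.2784, payoff=70.6484, prob=0.042969
UUDU: M=442.5370, payoff=294.9070, prob=0.103515
DDUU: M=218.2784, payoff=70.6484, prob=0.042969
UDUU: M=442.5370, payoff=294.9070, prob=0.103515
DUUU: M=442.5370, payoff=294.9070, prob=0.103515
UUUU: M=897.1984, payoff=749.5684, prob=0.249378
Price = Σ prob·payoff / R^4 = 365.138405 / 2.520474 = 144.8690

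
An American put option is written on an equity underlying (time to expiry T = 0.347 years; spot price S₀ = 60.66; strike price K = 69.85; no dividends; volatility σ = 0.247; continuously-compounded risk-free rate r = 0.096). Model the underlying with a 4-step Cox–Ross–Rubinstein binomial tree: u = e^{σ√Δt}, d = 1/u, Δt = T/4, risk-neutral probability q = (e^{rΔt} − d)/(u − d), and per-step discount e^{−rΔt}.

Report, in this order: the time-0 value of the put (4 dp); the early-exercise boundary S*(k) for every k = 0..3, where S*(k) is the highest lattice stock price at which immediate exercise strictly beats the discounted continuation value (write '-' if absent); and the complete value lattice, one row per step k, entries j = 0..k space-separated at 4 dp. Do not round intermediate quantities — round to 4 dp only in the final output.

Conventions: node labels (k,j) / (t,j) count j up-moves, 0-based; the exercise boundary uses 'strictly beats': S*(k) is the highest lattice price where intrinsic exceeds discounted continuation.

params: Δt=0.08675 u=1.07546 d=0.92983 q=0.53925 e^(-rΔt)=0.99171
t_4 payoffs: 24.5057 17.4040 9.1900 0.0000 0.0000
t_3: node(3,0) S=48.7661 payoff=21.0839 vs cont=20.5046 → 21.0839 [stop]  node(3,1) S=56.4037 payoff=13.4463 vs cont=12.8670 → 13.4463 [stop]  node(3,2) S=65.2375 payoff=4.6125 vs cont=4.1992 → 4.6125 [stop]  node(3,3) S=75.4548 payoff=0.0000 vs cont=0.0000 → 0.0000 [wait]  ⇒ S*(3)=65.2375
t_2: node(2,0) S=52.4460 payoff=17.4040 vs cont=16.8247 → 17.4040 [stop]  node(2,1) S=60.6600 payoff=9.1900 vs cont=8.6107 → 9.1900 [stop]  node(2,2) S=70.1604 payoff=0.0000 vs cont=2.1076 → 2.1076 [wait]  ⇒ S*(2)=60.6600
t_1: node(1,0) S=56.4037 payoff=13.4463 vs cont=12.8670 → 13.4463 [stop]  node(1,1) S=65.2375 payoff=4.6125 vs cont=5.3263 → 5.3263 [wait]  ⇒ S*(1)=56.4037
t_0: node(0,0) S=60.6600 payoff=9.1900 vs cont=8.9924 → 9.1900 [stop]  ⇒ S*(0)=60.6600

price = 9.1900
boundary = 60.6600 56.4037 60.6600 65.2375
tree:
9.1900
13.4463 5.3263
17.4040 9.1900 2.1076
21.0839 13.4463 4.6125 0.0000
24.5057 17.4040 9.1900 0.0000 0.0000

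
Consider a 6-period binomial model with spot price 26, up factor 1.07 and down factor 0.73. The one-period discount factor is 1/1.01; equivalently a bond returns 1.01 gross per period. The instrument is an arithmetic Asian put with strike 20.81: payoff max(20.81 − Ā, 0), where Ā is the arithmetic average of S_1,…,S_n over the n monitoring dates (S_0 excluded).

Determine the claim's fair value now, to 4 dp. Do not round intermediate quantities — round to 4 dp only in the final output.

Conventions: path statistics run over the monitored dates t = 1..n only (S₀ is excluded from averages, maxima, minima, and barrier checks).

price = 0.4389

Risk-neutral up-probability p* = (R−d)/(u−d) = (1.01−0.73)/(1.07−0.73) = 0.8235; the claim prices as the p*-weighted sum of path payoffs discounted by R^6.
Enumerate all 2^6 = 64 price paths (U = up ×1.07, D = down ×0.73); each path with k up-moves has probability p*^k·(1−p*)^(6−k).
DDDDDD: Ā=9.9430, payoff=10.8670, prob=0.000030
UDDDDD: Ā=14.5740, payoff=6.2360, prob=0.000141
DUDDDD: Ā=13.1007, payoff=7.7093, prob=0.000141
UUDDDD: Ā=19.2023, payoff=1.6077, prob=0.000658
DDUDDD: Ā=12.0251, payoff=8.7849, prob=0.000141
UDUDDD: Ā=17.6259, payoff=3.1841, prob=0.000658
DUUDDD: Ā=16.1525, payoff=4.6575, prob=0.000658
UUUDDD: Ā=23.6757, payoff=0.0000, prob=0.003069
DDDUDD: Ā=11.2400, payoff=9.5700, prob=0.000141
UDDUDD: Ā=16.4751, payoff=4.3349, prob=0.000658
DUDUDD: Ā=15.0017, payoff=5.8083, prob=0.000658
UUDUDD: Ā=21.9888, payoff=0.0000, prob=0.003069
DDUUDD: Ā=13.9262, payoff=6.8838, prob=0.000658
UDUUDD: Ā=20.4124, payoff=0.3976, prob=0.003069
DUUUDD: Ā=18.9390, payoff=1.8710, prob=0.003069
UUUUDD: Ā=27.7600, payoff=0.0000, prob=0.014324
DDDDUD: Ā=10.6668, payoff=10.1432, prob=0.000141
UDDDUD: Ā=15.6350, payoff=5.1750, prob=0.000658
DUDDUD: Ā=14.1616, payoff=6.6484, prob=0.000658
UUDDUD: Ā=20.7575, payoff=0.0525, prob=0.003069
DDUDUD: Ā=13.0861, payoff=7.7239, prob=0.000658
UDUDUD: Ā=19.1810, payoff=1.6290, prob=0.003069
DUUDUD: Ā=17.7077, payoff=3.1023, prob=0.003069
UUUDUD: Ā=25.9551, payoff=0.0000, prob=0.014324
DDDUUD: Ā=12.3010, payoff=8.5090, prob=0.000658
UDDUUD: Ā=18.0302, payoff=2.7798, prob=0.003069
DUDUUD: Ā=16.5568, payoff=4.2532, prob=0.003069
UUDUUD: Ā=24.2682, payoff=0.0000, prob=0.014324
DDUUUD: Ā=15.4813, payoff=5.3287, prob=0.003069
UDUUUD: Ā=22.6918, payoff=0.0000, prob=0.014324
DUUUUD: Ā=21.2184, payoff=0.0000, prob=0.014324
UUUUUD: Ā=31.1010, payoff=0.0000, prob=0.066845
DDDDDU: Ā=10.2484, payoff=10.5616, prob=0.000141
UDDDDU: Ā=15.0217, payoff=5.7883, prob=0.000658
DUDDDU: Ā=13.5484, payoff=7.2616, prob=0.000658
UUDDDU: Ā=19.8586, payoff=0.9514, prob=0.003069
DDUDDU: Ā=12.4728, payoff=8.3372, prob=0.000658
UDUDDU: Ā=18.2821, payoff=2.5279, prob=0.003069
DUUDDU: Ā=16.8088, payoff=4.0012, prob=0.003069
UUUDDU: Ā=24.6375, payoff=0.0000, prob=0.014324
DDDUDU: Ā=11.6877, payoff=9.1223, prob=0.000658
UDDUDU: Ā=17.1313, payoff=3.6787, prob=0.003069
DUDUDU: Ā=15.6579, payoff=5.1521, prob=0.003069
UUDUDU: Ā=22.9507, payoff=0.0000, prob=0.014324
DDUUDU: Ā=14.5824, payoff=6.2276, prob=0.003069
UDUUDU: Ā=21.3742, payoff=0.0000, prob=0.014324
DUUUDU: Ā=19.9009, payoff=0.9091, prob=0.014324
UUUUDU: Ā=29.1698, payoff=0.0000, prob=0.066845
DDDDUU: Ā=11.1145, payoff=9.6955, prob=0.000658
UDDDUU: Ā=16.2912, payoff=4.5188, prob=0.003069
DUDDUU: Ā=14.8178, payoff=5.9922, prob=0.003069
UUDDUU: Ā=21.7193, payoff=0.0000, prob=0.014324
DDUDUU: Ā=13.7423, payoff=7.0677, prob=0.003069
UDUDUU: Ā=20.1428, payoff=0.6672, prob=0.014324
DUUDUU: Ā=18.6695, payoff=2.1405, prob=0.014324
UUUDUU: Ā=27.3649, payoff=0.0000, prob=0.066845
DDDUUU: Ā=12.9572, payoff=7.8528, prob=0.003069
UDDUUU: Ā=18.9920, payoff=1.8180, prob=0.014324
DUDUUU: Ā=17.5187, payoff=3.2913, prob=0.014324
UUDUUU: Ā=25.6780, payoff=0.0000, prob=0.066845
DDUUUU: Ā=16.4431, payoff=4.3669, prob=0.014324
UDUUUU: Ā=24.1016, payoff=0.0000, prob=0.066845
DUUUUU: Ā=22.6282, payoff=0.0000, prob=0.066845
UUUUUU: Ā=33.1674, payoff=0.0000, prob=0.311943
Price = Σ prob·payoff / R^6 = 0.465917 / 1.061520 = 0.4389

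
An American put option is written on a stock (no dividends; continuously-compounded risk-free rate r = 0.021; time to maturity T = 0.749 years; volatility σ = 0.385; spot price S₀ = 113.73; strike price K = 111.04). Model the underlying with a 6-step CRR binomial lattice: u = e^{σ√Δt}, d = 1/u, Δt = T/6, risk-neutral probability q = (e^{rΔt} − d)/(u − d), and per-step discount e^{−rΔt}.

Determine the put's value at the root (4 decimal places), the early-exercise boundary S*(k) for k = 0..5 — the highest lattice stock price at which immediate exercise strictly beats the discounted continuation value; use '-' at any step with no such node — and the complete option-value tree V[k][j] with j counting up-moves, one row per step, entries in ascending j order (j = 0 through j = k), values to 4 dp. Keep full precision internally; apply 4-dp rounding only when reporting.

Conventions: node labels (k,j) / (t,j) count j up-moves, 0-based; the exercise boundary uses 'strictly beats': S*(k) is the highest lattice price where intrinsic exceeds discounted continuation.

Δt=0.12483, u=1.14571, d=0.87282, q=0.47566, disc=e^(-rΔt)=0.99738
k=6 terminal: V=max(K-S,0) → 60.7572 45.0358 24.3990 0.0000 0.0000 0.0000 0.0000
k=5: j=0 S=57.6097 intr=53.4303 cont=53.1396 V=53.4303[EX]; j=1 S=75.6219 intr=35.4181 cont=35.1274 V=35.4181[EX]; j=2 S=99.2657 intr=11.7743 cont=12.7598 V=12.7598[hold]; j=3 S=130.3020 intr=0.0000 cont=0.0000 V=0.0000[hold]; j=4 S=171.0420 intr=0.0000 cont=0.0000 V=0.0000[hold]; j=5 S=224.5197 intr=0.0000 cont=0.0000 V=0.0000[hold]  S*(5)=75.6219
k=4: j=0 S=66.0042 intr=45.0358 cont=44.7451 V=45.0358[EX]; j=1 S=86.6410 intr=24.3990 cont=24.5759 V=24.5759[hold]; j=2 S=113.7300 intr=0.0000 cont=6.6729 V=6.6729[hold]; j=3 S=149.2887 intr=0.0000 cont=0.0000 V=0.0000[hold]; j=4 S=195.9651 intr=0.0000 cont=0.0000 V=0.0000[hold]  S*(4)=66.0042
k=3: j=0 S=75.6219 intr=35.4181 cont=35.2113 V=35.4181[EX]; j=1 S=99.2657 intr=11.7743 cont=16.0180 V=16.0180[hold]; j=2 S=130.3020 intr=0.0000 cont=3.4897 V=3.4897[hold]; j=3 S=171.0420 intr=0.0000 cont=0.0000 V=0.0000[hold]  S*(3)=75.6219
k=2: j=0 S=86.6410 intr=24.3990 cont=26.1216 V=26.1216[hold]; j=1 S=113.7300 intr=0.0000 cont=10.0324 V=10.0324[hold]; j=2 S=149.2887 intr=0.0000 cont=1.8250 V=1.8250[hold]  S*(2)=-
k=1: j=0 S=99.2657 intr=11.7743 cont=18.4202 V=18.4202[hold]; j=1 S=130.3020 intr=0.0000 cont=6.1124 V=6.1124[hold]  S*(1)=-
k=0: j=0 S=113.7300 intr=0.0000 cont=12.5329 V=12.5329[hold]  S*(0)=-

price = 12.5329
boundary = - - - 75.6219 66.0042 75.6219
tree:
12.5329
18.4202 6.1124
26.1216 10.0324 1.8250
35.4181 16.0180 3.4897 0.0000
45.0358 24.5759 6.6729 0.0000 0.0000
53.4303 35.4181 12.7598 0.0000 0.0000 0.0000
60.7572 45.0358 24.3990 0.0000 0.0000 0.0000 0.0000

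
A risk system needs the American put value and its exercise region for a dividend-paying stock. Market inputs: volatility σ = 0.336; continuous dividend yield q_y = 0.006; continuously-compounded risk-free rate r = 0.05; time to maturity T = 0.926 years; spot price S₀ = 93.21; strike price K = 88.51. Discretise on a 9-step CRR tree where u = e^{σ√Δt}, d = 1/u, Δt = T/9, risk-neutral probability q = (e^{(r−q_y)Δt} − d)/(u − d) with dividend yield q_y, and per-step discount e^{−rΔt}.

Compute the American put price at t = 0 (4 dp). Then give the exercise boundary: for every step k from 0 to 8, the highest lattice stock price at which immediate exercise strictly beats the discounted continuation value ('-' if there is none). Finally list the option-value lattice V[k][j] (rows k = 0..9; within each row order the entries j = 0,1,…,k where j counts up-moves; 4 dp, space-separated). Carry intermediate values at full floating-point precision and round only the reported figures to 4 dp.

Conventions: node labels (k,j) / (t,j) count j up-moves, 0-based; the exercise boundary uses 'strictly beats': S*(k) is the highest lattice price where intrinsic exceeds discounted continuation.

price = 8.2398
boundary = - - - - 60.5670 54.3787 60.5670 67.4594 75.1362
tree:
8.2398
11.6960 4.7869
16.1493 7.2583 2.3062
21.6132 10.7233 3.7863 0.8149
27.9430 15.3575 6.0901 1.4668 0.1558
34.1313 21.1869 9.5490 2.6121 0.3095 0.0000
39.6872 27.9430 14.4904 4.5892 0.6150 0.0000 0.0000
44.6755 34.1313 21.0506 7.9246 1.2219 0.0000 0.0000 0.0000
49.1542 39.6872 27.9430 13.3738 2.4277 0.0000 0.0000 0.0000 0.0000
53.1752 44.6755 34.1313 21.0506 4.8234 0.0000 0.0000 0.0000 0.0000 0.0000

Δt=0.10289, u=1.11380, d=0.89783, q=0.49409, disc=e^(-rΔt)=0.99487
k=9 terminal: V=max(K-S,0) → 53.1752 44.6755 34.1313 21.0506 4.8234 0.0000 0.0000 0.0000 0.0000 0.0000
k=8: j=0 S=39.3558 intr=49.1542 cont=48.7243 V=49.1542[EX]; j=1 S=48.8228 intr=39.6872 cont=39.2632 V=39.6872[EX]; j=2 S=60.5670 intr=27.9430 cont=27.5263 V=27.9430[EX]; j=3 S=75.1362 intr=13.3738 cont=12.9660 V=13.3738[EX]; j=4 S=93.2100 intr=0.0000 cont=2.4277 V=2.4277[hold]; j=5 S=115.6314 intr=0.0000 cont=0.0000 V=0.0000[hold]; j=6 S=143.4463 intr=0.0000 cont=0.0000 V=0.0000[hold]; j=7 S=177.9519 intr=0.0000 cont=0.0000 V=0.0000[hold]; j=8 S=220.7577 intr=0.0000 cont=0.0000 V=0.0000[hold]  S*(8)=75.1362
k=7: j=0 S=43.8345 intr=44.6755 cont=44.2484 V=44.6755[EX]; j=1 S=54.3787 intr=34.1313 cont=33.7107 V=34.1313[EX]; j=2 S=67.4594 intr=21.0506 cont=20.6381 V=21.0506[EX]; j=3 S=83.6866 intr=4.8234 cont=7.9246 V=7.9246[hold]; j=4 S=103.8172 intr=0.0000 cont=1.2219 V=1.2219[hold]; j=5 S=128.7901 intr=0.0000 cont=0.0000 V=0.0000[hold]; j=6 S=159.7702 intr=0.0000 cont=0.0000 V=0.0000[hold]; j=7 S=198.2026 intr=0.0000 cont=0.0000 V=0.0000[hold]  S*(7)=67.4594
k=6: j=0 S=48.8228 intr=39.6872 cont=39.2632 V=39.6872[EX]; j=1 S=60.5670 intr=27.9430 cont=27.5263 V=27.9430[EX]; j=2 S=75.1362 intr=13.3738 cont=14.4904 V=14.4904[hold]; j=3 S=93.2100 intr=0.0000 cont=4.5892 V=4.5892[hold]; j=4 S=115.6314 intr=0.0000 cont=0.6150 V=0.6150[hold]; j=5 S=143.4463 intr=0.0000 cont=0.0000 V=0.0000[hold]; j=6 S=177.9519 intr=0.0000 cont=0.0000 V=0.0000[hold]  S*(6)=60.5670
k=5: j=0 S=54.3787 intr=34.1313 cont=33.7107 V=34.1313[EX]; j=1 S=67.4594 intr=21.0506 cont=21.1869 V=21.1869[hold]; j=2 S=83.6866 intr=4.8234 cont=9.5490 V=9.5490[hold]; j=3 S=103.8172 intr=0.0000 cont=2.6121 V=2.6121[hold]; j=4 S=128.7901 intr=0.0000 cont=0.3095 V=0.3095[hold]; j=5 S=159.7702 intr=0.0000 cont=0.0000 V=0.0000[hold]  S*(5)=54.3787
k=4: j=0 S=60.5670 intr=27.9430 cont=27.5933 V=27.9430[EX]; j=1 S=75.1362 intr=13.3738 cont=15.3575 V=15.3575[hold]; j=2 S=93.2100 intr=0.0000 cont=6.0901 V=6.0901[hold]; j=3 S=115.6314 intr=0.0000 cont=1.4668 V=1.4668[hold]; j=4 S=143.4463 intr=0.0000 cont=0.1558 V=0.1558[hold]  S*(4)=60.5670
k=3: j=0 S=67.4594 intr=21.0506 cont=21.6132 V=21.6132[hold]; j=1 S=83.6866 intr=4.8234 cont=10.7233 V=10.7233[hold]; j=2 S=103.8172 intr=0.0000 cont=3.7863 V=3.7863[hold]; j=3 S=128.7901 intr=0.0000 cont=0.8149 V=0.8149[hold]  S*(3)=-
k=2: j=0 S=75.1362 intr=13.3738 cont=16.1493 V=16.1493[hold]; j=1 S=93.2100 intr=0.0000 cont=7.2583 V=7.2583[hold]; j=2 S=115.6314 intr=0.0000 cont=2.3062 V=2.3062[hold]  S*(2)=-
k=1: j=0 S=83.6866 intr=4.8234 cont=11.6960 V=11.6960[hold]; j=1 S=103.8172 intr=0.0000 cont=4.7869 V=4.7869[hold]  S*(1)=-
k=0: j=0 S=93.2100 intr=0.0000 cont=8.2398 V=8.2398[hold]  S*(0)=-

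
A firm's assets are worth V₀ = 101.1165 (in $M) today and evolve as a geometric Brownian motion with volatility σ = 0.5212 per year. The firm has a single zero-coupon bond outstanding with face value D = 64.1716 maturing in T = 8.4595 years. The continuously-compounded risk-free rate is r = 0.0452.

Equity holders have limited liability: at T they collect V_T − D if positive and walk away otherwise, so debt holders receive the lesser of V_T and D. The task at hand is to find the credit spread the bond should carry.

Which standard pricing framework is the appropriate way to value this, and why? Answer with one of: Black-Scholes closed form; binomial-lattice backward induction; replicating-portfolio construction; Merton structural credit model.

Key observation: the question is about default risk generated by asset-value dynamics against a debt face of 64.1716 — the structural framework prices exactly that.

framework: Merton structural credit model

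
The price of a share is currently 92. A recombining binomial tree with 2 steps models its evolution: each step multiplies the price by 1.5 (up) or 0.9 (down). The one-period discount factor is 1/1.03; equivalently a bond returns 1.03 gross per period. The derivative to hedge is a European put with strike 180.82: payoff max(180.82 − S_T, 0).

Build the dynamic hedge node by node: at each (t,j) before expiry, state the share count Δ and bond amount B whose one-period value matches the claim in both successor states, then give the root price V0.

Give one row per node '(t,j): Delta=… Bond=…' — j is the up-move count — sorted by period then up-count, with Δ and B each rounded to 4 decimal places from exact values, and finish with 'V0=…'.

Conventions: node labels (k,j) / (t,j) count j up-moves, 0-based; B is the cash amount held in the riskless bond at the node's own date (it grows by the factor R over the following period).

(0,0): Delta=-0.9002 Bond=162.4201
(1,0): Delta=-1.0000 Bond=175.5534
(1,1): Delta=-0.6838 Bond=137.4272
V0=79.5986

Since d<R<u, set p* = (R−d)/(u−d) = 0.2167; price each node as the discounted p*-expectation of its children.
At maturity the claim pays: V(2,0)=106.3000, V(2,1)=56.6200, V(2,2)=0.0000
Node (1,0) S=82.8000: V=(p*·56.6200+(1−p*)·106.3000)/1.03=92.7534; Δ=(56.6200−106.3000)/(124.2000−74.5200)=-1.0000; B=V−Δ·S=175.5534
Node (1,1) S=138.0000: V=(p*·0.0000+(1−p*)·56.6200)/1.03=43.0605; Δ=(0.0000−56.6200)/(207.0000−124.2000)=-0.6838; B=V−Δ·S=137.4272
Node (0,0) S=92.0000: V=(p*·43.0605+(1−p*)·92.7534)/1.03=79.5986; Δ=(43.0605−92.7534)/(138.0000−82.8000)=-0.9002; B=V−Δ·S=162.4201
Verification: the root portfolio costs Δ(0,0)·S0 + B(0,0) = 79.5986, matching V0.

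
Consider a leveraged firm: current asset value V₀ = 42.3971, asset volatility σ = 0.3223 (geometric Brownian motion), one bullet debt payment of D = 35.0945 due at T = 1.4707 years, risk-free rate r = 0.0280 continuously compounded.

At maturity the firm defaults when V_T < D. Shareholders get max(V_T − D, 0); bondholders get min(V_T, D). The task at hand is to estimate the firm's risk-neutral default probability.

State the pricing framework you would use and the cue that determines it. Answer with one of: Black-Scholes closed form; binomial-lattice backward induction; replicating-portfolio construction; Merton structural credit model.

Key observation: the question is about default risk generated by asset-value dynamics against a debt face of 35.0945 — the structural framework prices exactly that.

framework: Merton structural credit model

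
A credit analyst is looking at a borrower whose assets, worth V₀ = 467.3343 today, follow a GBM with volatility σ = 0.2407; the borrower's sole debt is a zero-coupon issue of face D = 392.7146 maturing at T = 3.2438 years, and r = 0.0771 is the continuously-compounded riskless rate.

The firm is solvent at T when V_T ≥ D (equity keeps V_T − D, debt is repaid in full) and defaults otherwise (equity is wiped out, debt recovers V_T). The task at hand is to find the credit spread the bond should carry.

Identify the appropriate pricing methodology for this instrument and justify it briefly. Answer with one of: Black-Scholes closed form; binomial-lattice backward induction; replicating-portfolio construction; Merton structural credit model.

framework: Merton structural credit model

Key observation: assets follow a GBM and default happens iff V_T < 392.7146; valuing claims on that split (equity as a call, risky debt as the residual) is the structural model's definition.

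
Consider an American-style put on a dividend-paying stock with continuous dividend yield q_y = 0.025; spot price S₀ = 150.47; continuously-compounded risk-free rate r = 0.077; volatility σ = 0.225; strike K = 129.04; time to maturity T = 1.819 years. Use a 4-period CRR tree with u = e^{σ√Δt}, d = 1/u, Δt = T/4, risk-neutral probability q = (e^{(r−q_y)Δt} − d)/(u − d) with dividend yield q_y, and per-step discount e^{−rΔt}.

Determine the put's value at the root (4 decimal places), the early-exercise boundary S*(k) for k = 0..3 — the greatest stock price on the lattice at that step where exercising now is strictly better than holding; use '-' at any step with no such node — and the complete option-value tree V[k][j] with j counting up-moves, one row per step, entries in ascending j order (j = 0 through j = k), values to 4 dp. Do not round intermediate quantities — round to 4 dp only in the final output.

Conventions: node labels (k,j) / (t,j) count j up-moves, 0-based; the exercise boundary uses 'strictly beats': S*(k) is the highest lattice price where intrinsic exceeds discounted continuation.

price = 5.3835
boundary = - - - 95.4475
tree:
5.3835
10.2949 1.5662
19.0555 3.5314 0.0000
33.5925 7.9626 0.0000 0.0000
47.0295 17.9539 0.0000 0.0000 0.0000

Δt=0.45475  u=1.16384  d=0.85922  q=0.54069  discount=0.96559
step 4 (expiry): payoffs max(K−S,0) = 47.0295 17.9539 0.0000 0.0000 0.0000
step 3: (k=3,j=0): S=95.4475, K−S=33.5925, hold=30.2312 ⇒ V=33.5925 exercise | (k=3,j=1): S=129.2870, K−S=0.0000, hold=7.9626 ⇒ V=7.9626 continue | (k=3,j=2): S=175.1237, K−S=0.0000, hold=0.0000 ⇒ V=0.0000 continue | (k=3,j=3): S=237.2112, K−S=0.0000, hold=0.0000 ⇒ V=0.0000 continue  boundary S*=95.4475
step 2: (k=2,j=0): S=111.0861, K−S=17.9539, hold=19.0555 ⇒ V=19.0555 continue | (k=2,j=1): S=150.4700, K−S=0.0000, hold=3.5314 ⇒ V=3.5314 continue | (k=2,j=2): S=203.8169, K−S=0.0000, hold=0.0000 ⇒ V=0.0000 continue  boundary S*=-
step 1: (k=1,j=0): S=129.2870, K−S=0.0000, hold=10.2949 ⇒ V=10.2949 continue | (k=1,j=1): S=175.1237, K−S=0.0000, hold=1.5662 ⇒ V=1.5662 continue  boundary S*=-
step 0: (k=0,j=0): S=150.4700, K−S=0.0000, hold=5.3835 ⇒ V=5.3835 continue  boundary S*=-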